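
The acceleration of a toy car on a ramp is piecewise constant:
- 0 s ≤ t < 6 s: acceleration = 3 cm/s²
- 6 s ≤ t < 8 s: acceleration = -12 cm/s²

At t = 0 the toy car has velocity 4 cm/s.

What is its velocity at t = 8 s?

-2 cm/s

Δv equals the area under the a-t graph; then v = v₀ + Δv.
0–6 s: 3 × 6 = 18 cm/s
6–8 s: -12 × 2 = -24 cm/s
Δv = -6 cm/s, so v(8) = 4 + (-6) = -2 cm/s.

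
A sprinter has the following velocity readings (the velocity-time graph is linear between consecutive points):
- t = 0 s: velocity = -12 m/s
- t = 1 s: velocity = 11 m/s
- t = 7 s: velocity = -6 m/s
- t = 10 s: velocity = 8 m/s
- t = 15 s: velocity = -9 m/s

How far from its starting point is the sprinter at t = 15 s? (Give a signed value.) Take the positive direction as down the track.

15 m

Net displacement equals the area under the velocity-time graph (areas below the axis count negative).
0–1 s: ½(-12 + 11)(1) = -0.5 m
1–7 s: ½(11 + -6)(6) = 15 m
7–10 s: ½(-6 + 8)(3) = 3 m
10–15 s: ½(8 + -9)(5) = -2.5 m
Net displacement = 15 m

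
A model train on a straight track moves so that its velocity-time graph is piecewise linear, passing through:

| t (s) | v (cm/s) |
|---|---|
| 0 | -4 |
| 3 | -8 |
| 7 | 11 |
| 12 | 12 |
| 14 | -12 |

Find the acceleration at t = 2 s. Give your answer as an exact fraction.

-4/3 cm/s²

Acceleration is the slope of the v-t graph on 0–3 s: (-8 − -4)/(3 − 0) = -4/3 cm/s².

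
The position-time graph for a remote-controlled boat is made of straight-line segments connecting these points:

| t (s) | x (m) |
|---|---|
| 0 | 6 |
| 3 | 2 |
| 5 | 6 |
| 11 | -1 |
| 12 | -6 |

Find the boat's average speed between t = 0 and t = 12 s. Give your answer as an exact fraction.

Average speed = (total path length)/(elapsed time); on a piecewise-linear x-t graph the path length is Σ|Δx|.
0–3 s: |Δx| = |2 − 6| = 4 m
3–5 s: |Δx| = |6 − 2| = 4 m
5–11 s: |Δx| = |-1 − 6| = 7 m
11–12 s: |Δx| = |-6 − -1| = 5 m
Total path = 20 m; average speed = 20/12 = 5/3 m/s.

5/3 m/s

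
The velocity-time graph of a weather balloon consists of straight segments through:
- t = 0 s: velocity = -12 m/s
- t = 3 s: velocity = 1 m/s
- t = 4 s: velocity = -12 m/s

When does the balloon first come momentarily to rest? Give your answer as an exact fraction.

v changes sign on 0–3 s (from -12 to 1); the graph is linear there, so v = 0 at t = 0 + (12)·(3 − 0)/(1 − -12) = 36/13 s.

t = 36/13 s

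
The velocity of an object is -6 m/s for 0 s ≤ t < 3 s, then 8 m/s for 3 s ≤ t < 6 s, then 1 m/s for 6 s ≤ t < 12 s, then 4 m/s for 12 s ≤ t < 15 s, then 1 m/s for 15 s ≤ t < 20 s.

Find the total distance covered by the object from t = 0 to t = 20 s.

65 m

Total distance travelled is ∫|v| dt — sum the magnitudes of each area piece.
0–3 s: |-6| × 3 = 18 m
3–6 s: |8| × 3 = 24 m
6–12 s: |1| × 6 = 6 m
12–15 s: |4| × 3 = 12 m
15–20 s: |1| × 5 = 5 m
Total distance = 65 m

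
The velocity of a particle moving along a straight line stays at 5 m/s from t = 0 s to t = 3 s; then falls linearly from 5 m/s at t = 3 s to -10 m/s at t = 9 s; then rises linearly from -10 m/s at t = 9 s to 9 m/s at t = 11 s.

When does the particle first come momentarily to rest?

t = 5 s

v changes sign on 3–9 s (from 5 to -10); the graph is linear there, so v = 0 at t = 3 + (-5)·(9 − 3)/(-10 − 5) = 5 s.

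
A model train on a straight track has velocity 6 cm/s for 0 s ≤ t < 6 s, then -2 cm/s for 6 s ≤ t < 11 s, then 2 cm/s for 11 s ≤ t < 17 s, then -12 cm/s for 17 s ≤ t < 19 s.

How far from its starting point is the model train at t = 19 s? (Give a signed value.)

Displacement is the signed area under the v-t curve.
0–6 s: 6 × 6 = 36 cm
6–11 s: -2 × 5 = -10 cm
11–17 s: 2 × 6 = 12 cm
17–19 s: -12 × 2 = -24 cm
Net displacement = 14 cm

14 cm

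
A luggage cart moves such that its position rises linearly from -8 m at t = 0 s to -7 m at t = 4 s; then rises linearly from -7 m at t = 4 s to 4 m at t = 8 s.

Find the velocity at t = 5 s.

Velocity is the slope of the x-t graph on 4–8 s: (4 − -7)/(8 − 4) = 2.75 m/s.

2.75 m/s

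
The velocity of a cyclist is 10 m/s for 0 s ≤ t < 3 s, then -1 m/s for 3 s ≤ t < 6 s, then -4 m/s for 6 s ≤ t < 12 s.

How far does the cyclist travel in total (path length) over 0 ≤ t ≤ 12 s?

Distance (not displacement) is the total path length: add the absolute areas under v-t.
0–3 s: |10| × 3 = 30 m
3–6 s: |-1| × 3 = 3 m
6–12 s: |-4| × 6 = 24 m
Total distance = 57 m

57 m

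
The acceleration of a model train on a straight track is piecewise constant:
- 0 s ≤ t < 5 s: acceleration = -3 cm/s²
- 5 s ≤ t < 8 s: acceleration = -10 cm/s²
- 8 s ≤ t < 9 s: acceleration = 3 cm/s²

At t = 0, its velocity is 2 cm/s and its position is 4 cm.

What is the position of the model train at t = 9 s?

On each constant-a segment, Δv = aΔt and Δx = v₀Δt + ½aΔt²; chain segment to segment.
0–5 s: v starts 2 cm/s; Δx = 2·5 + ½·-3·5² = -27.5 cm; v ends -13 cm/s.
5–8 s: v starts -13 cm/s; Δx = -13·3 + ½·-10·3² = -84 cm; v ends -43 cm/s.
8–9 s: v starts -43 cm/s; Δx = -43·1 + ½·3·1² = -41.5 cm; v ends -40 cm/s.
x(9) = 4 + Σ Δx = -149 cm.

-149 cm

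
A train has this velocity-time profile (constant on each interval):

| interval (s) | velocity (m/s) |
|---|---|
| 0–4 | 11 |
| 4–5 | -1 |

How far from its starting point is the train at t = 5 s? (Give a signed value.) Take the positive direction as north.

43 m

Net displacement equals the area under the velocity-time graph (areas below the axis count negative).
0–4 s: 11 × 4 = 44 m
4–5 s: -1 × 1 = -1 m
Net displacement = 43 m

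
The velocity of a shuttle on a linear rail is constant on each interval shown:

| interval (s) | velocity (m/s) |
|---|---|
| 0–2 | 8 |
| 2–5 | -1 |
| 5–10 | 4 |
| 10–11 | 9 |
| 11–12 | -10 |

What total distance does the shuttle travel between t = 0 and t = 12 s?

Distance (not displacement) is the total path length: add the absolute areas under v-t.
0–2 s: |8| × 2 = 16 m
2–5 s: |-1| × 3 = 3 m
5–10 s: |4| × 5 = 20 m
10–11 s: |9| × 1 = 9 m
11–12 s: |-10| × 1 = 10 m
Total distance = 58 m

58 m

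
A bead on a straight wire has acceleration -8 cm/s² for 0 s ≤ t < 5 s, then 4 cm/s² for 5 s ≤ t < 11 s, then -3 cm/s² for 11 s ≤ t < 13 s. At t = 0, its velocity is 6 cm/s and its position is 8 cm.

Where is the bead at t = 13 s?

On each constant-a segment, Δv = aΔt and Δx = v₀Δt + ½aΔt²; chain segment to segment.
0–5 s: v starts 6 cm/s; Δx = 6·5 + ½·-8·5² = -70 cm; v ends -34 cm/s.
5–11 s: v starts -34 cm/s; Δx = -34·6 + ½·4·6² = -132 cm; v ends -10 cm/s.
11–13 s: v starts -10 cm/s; Δx = -10·2 + ½·-3·2² = -26 cm; v ends -16 cm/s.
x(13) = 8 + Σ Δx = -220 cm.

-220 cm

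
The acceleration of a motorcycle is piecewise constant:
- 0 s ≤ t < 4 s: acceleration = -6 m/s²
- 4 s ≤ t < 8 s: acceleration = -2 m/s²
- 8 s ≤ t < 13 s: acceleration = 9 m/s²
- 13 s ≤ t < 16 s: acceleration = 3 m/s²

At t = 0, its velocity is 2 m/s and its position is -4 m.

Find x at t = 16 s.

On each constant-a segment, Δv = aΔt and Δx = v₀Δt + ½aΔt²; chain segment to segment.
0–4 s: v starts 2 m/s; Δx = 2·4 + ½·-6·4² = -40 m; v ends -22 m/s.
4–8 s: v starts -22 m/s; Δx = -22·4 + ½·-2·4² = -104 m; v ends -30 m/s.
8–13 s: v starts -30 m/s; Δx = -30·5 + ½·9·5² = -37.5 m; v ends 15 m/s.
13–16 s: v starts 15 m/s; Δx = 15·3 + ½·3·3² = 58.5 m; v ends 24 m/s.
x(16) = -4 + Σ Δx = -127 m.

-127 m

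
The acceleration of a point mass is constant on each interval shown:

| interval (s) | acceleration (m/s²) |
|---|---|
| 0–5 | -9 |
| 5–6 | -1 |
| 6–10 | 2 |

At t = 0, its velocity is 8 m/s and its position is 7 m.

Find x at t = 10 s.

On each constant-a segment, Δv = aΔt and Δx = v₀Δt + ½aΔt²; chain segment to segment.
0–5 s: v starts 8 m/s; Δx = 8·5 + ½·-9·5² = -72.5 m; v ends -37 m/s.
5–6 s: v starts -37 m/s; Δx = -37·1 + ½·-1·1² = -37.5 m; v ends -38 m/s.
6–10 s: v starts -38 m/s; Δx = -38·4 + ½·2·4² = -136 m; v ends -30 m/s.
x(10) = 7 + Σ Δx = -239 m.

-239 m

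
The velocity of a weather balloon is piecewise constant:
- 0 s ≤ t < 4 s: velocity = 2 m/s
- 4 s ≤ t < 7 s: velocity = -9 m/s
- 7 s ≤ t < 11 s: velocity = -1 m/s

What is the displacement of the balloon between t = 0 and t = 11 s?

-23 m

Displacement is the signed area under the v-t curve.
0–4 s: 2 × 4 = 8 m
4–7 s: -9 × 3 = -27 m
7–11 s: -1 × 4 = -4 m
Net displacement = -23 m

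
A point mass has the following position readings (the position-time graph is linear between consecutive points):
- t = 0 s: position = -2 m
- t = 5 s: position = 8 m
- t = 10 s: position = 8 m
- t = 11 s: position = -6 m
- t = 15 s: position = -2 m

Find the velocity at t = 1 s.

2 m/s

Velocity is the slope of the x-t graph on 0–5 s: (8 − -2)/(5 − 0) = 2 m/s.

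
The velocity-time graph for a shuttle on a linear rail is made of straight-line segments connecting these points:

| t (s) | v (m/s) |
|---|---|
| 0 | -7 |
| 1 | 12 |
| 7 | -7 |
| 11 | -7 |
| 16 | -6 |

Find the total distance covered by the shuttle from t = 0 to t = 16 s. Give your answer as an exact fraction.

Total distance travelled is ∫|v| dt — sum the magnitudes of each area piece.
0–1 s: v = 0 at t = 7/19 s; triangle areas 49/38 + 72/19 = 193/38 m
1–7 s: v = 0 at t = 91/19 s; triangle areas 432/19 + 147/19 = 579/19 m
7–11 s: |-7| × 4 = 28 m
11–16 s: |½(-7 + -6)(5)| = 32.5 m
Total distance = 1825/19 m

1825/19 m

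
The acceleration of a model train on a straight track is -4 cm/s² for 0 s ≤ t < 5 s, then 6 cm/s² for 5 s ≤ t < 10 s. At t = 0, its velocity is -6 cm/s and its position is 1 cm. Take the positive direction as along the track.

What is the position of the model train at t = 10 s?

-134 cm

On each constant-a segment, Δv = aΔt and Δx = v₀Δt + ½aΔt²; chain segment to segment.
0–5 s: v starts -6 cm/s; Δx = -6·5 + ½·-4·5² = -80 cm; v ends -26 cm/s.
5–10 s: v starts -26 cm/s; Δx = -26·5 + ½·6·5² = -55 cm; v ends 4 cm/s.
x(10) = 1 + Σ Δx = -134 cm.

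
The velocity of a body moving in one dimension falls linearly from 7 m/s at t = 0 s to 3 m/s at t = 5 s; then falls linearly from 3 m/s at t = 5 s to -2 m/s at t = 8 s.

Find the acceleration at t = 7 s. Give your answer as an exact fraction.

-5/3 m/s²

Acceleration is the slope of the v-t graph on 5–8 s: (-2 − 3)/(8 − 5) = -5/3 m/s².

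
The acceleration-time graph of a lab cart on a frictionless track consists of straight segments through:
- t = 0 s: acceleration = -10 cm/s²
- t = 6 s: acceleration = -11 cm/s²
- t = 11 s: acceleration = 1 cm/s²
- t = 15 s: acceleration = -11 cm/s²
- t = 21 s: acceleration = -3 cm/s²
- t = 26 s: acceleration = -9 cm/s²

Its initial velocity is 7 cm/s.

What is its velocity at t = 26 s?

-173 cm/s

Δv equals the area under the a-t graph; then v = v₀ + Δv.
0–6 s: ½(-10 + -11)(6) = -63 cm/s
6–11 s: ½(-11 + 1)(5) = -25 cm/s
11–15 s: ½(1 + -11)(4) = -20 cm/s
15–21 s: ½(-11 + -3)(6) = -42 cm/s
21–26 s: ½(-3 + -9)(5) = -30 cm/s
Δv = -180 cm/s, so v(26) = 7 + (-180) = -173 cm/s.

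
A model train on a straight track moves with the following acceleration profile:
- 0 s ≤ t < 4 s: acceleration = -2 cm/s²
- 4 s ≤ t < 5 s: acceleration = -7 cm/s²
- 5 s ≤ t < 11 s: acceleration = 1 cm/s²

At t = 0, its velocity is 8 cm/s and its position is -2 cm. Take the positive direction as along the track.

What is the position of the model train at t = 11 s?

-13.5 cm

On each constant-a segment, Δv = aΔt and Δx = v₀Δt + ½aΔt²; chain segment to segment.
0–4 s: v starts 8 cm/s; Δx = 8·4 + ½·-2·4² = 16 cm; v ends 0 cm/s.
4–5 s: v starts 0 cm/s; Δx = 0·1 + ½·-7·1² = -3.5 cm; v ends -7 cm/s.
5–11 s: v starts -7 cm/s; Δx = -7·6 + ½·1·6² = -24 cm; v ends -1 cm/s.
x(11) = -2 + Σ Δx = -13.5 cm.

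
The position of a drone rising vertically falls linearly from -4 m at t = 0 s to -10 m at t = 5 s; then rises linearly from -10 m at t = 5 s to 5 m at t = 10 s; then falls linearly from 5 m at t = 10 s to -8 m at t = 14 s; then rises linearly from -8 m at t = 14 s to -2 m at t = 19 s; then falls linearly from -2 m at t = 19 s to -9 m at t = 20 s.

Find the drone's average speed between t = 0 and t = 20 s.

Average speed = (total path length)/(elapsed time); on a piecewise-linear x-t graph the path length is Σ|Δx|.
0–5 s: |Δx| = |-10 − -4| = 6 m
5–10 s: |Δx| = |5 − -10| = 15 m
10–14 s: |Δx| = |-8 − 5| = 13 m
14–19 s: |Δx| = |-2 − -8| = 6 m
19–20 s: |Δx| = |-9 − -2| = 7 m
Total path = 47 m; average speed = 47/20 = 2.35 m/s.

2.35 m/s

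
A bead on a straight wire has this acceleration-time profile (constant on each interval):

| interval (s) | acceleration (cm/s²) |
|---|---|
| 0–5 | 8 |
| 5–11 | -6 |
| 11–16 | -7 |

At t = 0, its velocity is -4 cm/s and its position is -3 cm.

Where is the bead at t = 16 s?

On each constant-a segment, Δv = aΔt and Δx = v₀Δt + ½aΔt²; chain segment to segment.
0–5 s: v starts -4 cm/s; Δx = -4·5 + ½·8·5² = 80 cm; v ends 36 cm/s.
5–11 s: v starts 36 cm/s; Δx = 36·6 + ½·-6·6² = 108 cm; v ends 0 cm/s.
11–16 s: v starts 0 cm/s; Δx = 0·5 + ½·-7·5² = -87.5 cm; v ends -35 cm/s.
x(16) = -3 + Σ Δx = 97.5 cm.

97.5 cm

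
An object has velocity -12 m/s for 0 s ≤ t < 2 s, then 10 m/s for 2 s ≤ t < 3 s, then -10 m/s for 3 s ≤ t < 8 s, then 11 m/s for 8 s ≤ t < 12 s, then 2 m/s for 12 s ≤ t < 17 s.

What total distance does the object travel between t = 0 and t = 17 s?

138 m

Total distance travelled is ∫|v| dt — sum the magnitudes of each area piece.
0–2 s: |-12| × 2 = 24 m
2–3 s: |10| × 1 = 10 m
3–8 s: |-10| × 5 = 50 m
8–12 s: |11| × 4 = 44 m
12–17 s: |2| × 5 = 10 m
Total distance = 138 m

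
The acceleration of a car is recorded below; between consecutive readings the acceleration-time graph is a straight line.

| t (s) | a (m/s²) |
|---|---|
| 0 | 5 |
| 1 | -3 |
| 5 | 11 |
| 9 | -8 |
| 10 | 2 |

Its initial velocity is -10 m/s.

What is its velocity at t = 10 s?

Δv equals the area under the a-t graph; then v = v₀ + Δv.
0–1 s: ½(5 + -3)(1) = 1 m/s
1–5 s: ½(-3 + 11)(4) = 16 m/s
5–9 s: ½(11 + -8)(4) = 6 m/s
9–10 s: ½(-8 + 2)(1) = -3 m/s
Δv = 20 m/s, so v(10) = -10 + (20) = 10 m/s.

10 m/s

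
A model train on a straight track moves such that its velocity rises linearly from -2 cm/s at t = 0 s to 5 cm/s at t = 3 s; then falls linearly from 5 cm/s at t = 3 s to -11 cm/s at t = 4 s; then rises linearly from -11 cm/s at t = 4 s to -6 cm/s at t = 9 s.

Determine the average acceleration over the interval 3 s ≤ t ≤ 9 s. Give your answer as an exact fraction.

-11/6 cm/s²

Average acceleration = Δv/Δt = (-6 − 5)/(9 − 3) = -11/6 cm/s².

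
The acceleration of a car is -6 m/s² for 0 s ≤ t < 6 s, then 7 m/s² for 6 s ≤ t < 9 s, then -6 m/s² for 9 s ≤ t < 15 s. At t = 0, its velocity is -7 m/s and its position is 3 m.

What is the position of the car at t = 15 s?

On each constant-a segment, Δv = aΔt and Δx = v₀Δt + ½aΔt²; chain segment to segment.
0–6 s: v starts -7 m/s; Δx = -7·6 + ½·-6·6² = -150 m; v ends -43 m/s.
6–9 s: v starts -43 m/s; Δx = -43·3 + ½·7·3² = -97.5 m; v ends -22 m/s.
9–15 s: v starts -22 m/s; Δx = -22·6 + ½·-6·6² = -240 m; v ends -58 m/s.
x(15) = 3 + Σ Δx = -484.5 m.

-484.5 m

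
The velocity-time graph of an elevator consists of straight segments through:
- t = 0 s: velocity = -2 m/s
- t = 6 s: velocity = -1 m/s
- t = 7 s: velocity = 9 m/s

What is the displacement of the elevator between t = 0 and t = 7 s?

-5 m

Displacement is the signed area under the v-t curve.
0–6 s: ½(-2 + -1)(6) = -9 m
6–7 s: ½(-1 + 9)(1) = 4 m
Net displacement = -5 m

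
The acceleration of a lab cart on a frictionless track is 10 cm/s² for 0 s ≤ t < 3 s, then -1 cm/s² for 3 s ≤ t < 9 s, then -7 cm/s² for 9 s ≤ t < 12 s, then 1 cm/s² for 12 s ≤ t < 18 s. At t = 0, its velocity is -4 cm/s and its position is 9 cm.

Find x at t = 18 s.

On each constant-a segment, Δv = aΔt and Δx = v₀Δt + ½aΔt²; chain segment to segment.
0–3 s: v starts -4 cm/s; Δx = -4·3 + ½·10·3² = 33 cm; v ends 26 cm/s.
3–9 s: v starts 26 cm/s; Δx = 26·6 + ½·-1·6² = 138 cm; v ends 20 cm/s.
9–12 s: v starts 20 cm/s; Δx = 20·3 + ½·-7·3² = 28.5 cm; v ends -1 cm/s.
12–18 s: v starts -1 cm/s; Δx = -1·6 + ½·1·6² = 12 cm; v ends 5 cm/s.
x(18) = 9 + Σ Δx = 220.5 cm.

220.5 cm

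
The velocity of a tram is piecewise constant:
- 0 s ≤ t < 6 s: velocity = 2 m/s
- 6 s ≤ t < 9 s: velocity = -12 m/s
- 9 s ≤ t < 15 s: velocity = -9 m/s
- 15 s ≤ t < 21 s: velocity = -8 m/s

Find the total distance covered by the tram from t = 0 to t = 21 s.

Total distance travelled is ∫|v| dt — sum the magnitudes of each area piece.
0–6 s: |2| × 6 = 12 m
6–9 s: |-12| × 3 = 36 m
9–15 s: |-9| × 6 = 54 m
15–21 s: |-8| × 6 = 48 m
Total distance = 150 m

150 m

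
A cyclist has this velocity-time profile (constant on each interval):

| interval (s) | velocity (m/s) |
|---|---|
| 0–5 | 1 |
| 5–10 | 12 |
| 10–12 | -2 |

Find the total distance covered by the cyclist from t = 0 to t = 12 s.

69 m

Distance (not displacement) is the total path length: add the absolute areas under v-t.
0–5 s: |1| × 5 = 5 m
5–10 s: |12| × 5 = 60 m
10–12 s: |-2| × 2 = 4 m
Total distance = 69 m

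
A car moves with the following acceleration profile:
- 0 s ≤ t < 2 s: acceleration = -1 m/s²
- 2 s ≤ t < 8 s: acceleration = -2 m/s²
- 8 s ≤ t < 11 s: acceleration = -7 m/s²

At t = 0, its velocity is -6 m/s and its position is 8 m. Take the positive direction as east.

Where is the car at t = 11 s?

On each constant-a segment, Δv = aΔt and Δx = v₀Δt + ½aΔt²; chain segment to segment.
0–2 s: v starts -6 m/s; Δx = -6·2 + ½·-1·2² = -14 m; v ends -8 m/s.
2–8 s: v starts -8 m/s; Δx = -8·6 + ½·-2·6² = -84 m; v ends -20 m/s.
8–11 s: v starts -20 m/s; Δx = -20·3 + ½·-7·3² = -91.5 m; v ends -41 m/s.
x(11) = 8 + Σ Δx = -181.5 m.

-181.5 m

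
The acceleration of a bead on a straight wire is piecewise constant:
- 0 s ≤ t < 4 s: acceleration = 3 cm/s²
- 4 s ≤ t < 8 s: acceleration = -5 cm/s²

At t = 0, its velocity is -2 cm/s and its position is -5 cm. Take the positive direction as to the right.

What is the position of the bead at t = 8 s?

On each constant-a segment, Δv = aΔt and Δx = v₀Δt + ½aΔt²; chain segment to segment.
0–4 s: v starts -2 cm/s; Δx = -2·4 + ½·3·4² = 16 cm; v ends 10 cm/s.
4–8 s: v starts 10 cm/s; Δx = 10·4 + ½·-5·4² = 0 cm; v ends -10 cm/s.
x(8) = -5 + Σ Δx = 11 cm.

11 cm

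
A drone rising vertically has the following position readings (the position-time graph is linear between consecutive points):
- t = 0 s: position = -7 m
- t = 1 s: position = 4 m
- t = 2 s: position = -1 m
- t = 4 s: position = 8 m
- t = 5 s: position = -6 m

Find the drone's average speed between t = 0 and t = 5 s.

7.8 m/s

Average speed = (total path length)/(elapsed time); on a piecewise-linear x-t graph the path length is Σ|Δx|.
0–1 s: |Δx| = |4 − -7| = 11 m
1–2 s: |Δx| = |-1 − 4| = 5 m
2–4 s: |Δx| = |8 − -1| = 9 m
4–5 s: |Δx| = |-6 − 8| = 14 m
Total path = 39 m; average speed = 39/5 = 7.8 m/s.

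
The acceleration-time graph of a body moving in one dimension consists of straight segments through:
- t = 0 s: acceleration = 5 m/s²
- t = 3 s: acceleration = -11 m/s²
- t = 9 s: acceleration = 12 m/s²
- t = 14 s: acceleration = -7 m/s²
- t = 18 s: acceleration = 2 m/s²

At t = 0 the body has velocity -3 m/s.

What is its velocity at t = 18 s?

-6.5 m/s

Δv equals the area under the a-t graph; then v = v₀ + Δv.
0–3 s: ½(5 + -11)(3) = -9 m/s
3–9 s: ½(-11 + 12)(6) = 3 m/s
9–14 s: ½(12 + -7)(5) = 12.5 m/s
14–18 s: ½(-7 + 2)(4) = -10 m/s
Δv = -3.5 m/s, so v(18) = -3 + (-3.5) = -6.5 m/s.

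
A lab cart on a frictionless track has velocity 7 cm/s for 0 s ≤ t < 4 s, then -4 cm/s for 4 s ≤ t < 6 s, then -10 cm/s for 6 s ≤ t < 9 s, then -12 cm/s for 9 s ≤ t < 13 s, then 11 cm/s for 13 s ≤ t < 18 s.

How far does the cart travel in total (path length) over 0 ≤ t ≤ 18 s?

Distance (not displacement) is the total path length: add the absolute areas under v-t.
0–4 s: |7| × 4 = 28 cm
4–6 s: |-4| × 2 = 8 cm
6–9 s: |-10| × 3 = 30 cm
9–13 s: |-12| × 4 = 48 cm
13–18 s: |11| × 5 = 55 cm
Total distance = 169 cm

169 cm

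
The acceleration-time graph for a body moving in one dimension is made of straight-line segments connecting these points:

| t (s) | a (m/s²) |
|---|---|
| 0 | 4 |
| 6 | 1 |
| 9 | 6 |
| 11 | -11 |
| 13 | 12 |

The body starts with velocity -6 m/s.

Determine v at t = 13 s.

Δv equals the area under the a-t graph; then v = v₀ + Δv.
0–6 s: ½(4 + 1)(6) = 15 m/s
6–9 s: ½(1 + 6)(3) = 10.5 m/s
9–11 s: ½(6 + -11)(2) = -5 m/s
11–13 s: ½(-11 + 12)(2) = 1 m/s
Δv = 21.5 m/s, so v(13) = -6 + (21.5) = 15.5 m/s.

15.5 m/s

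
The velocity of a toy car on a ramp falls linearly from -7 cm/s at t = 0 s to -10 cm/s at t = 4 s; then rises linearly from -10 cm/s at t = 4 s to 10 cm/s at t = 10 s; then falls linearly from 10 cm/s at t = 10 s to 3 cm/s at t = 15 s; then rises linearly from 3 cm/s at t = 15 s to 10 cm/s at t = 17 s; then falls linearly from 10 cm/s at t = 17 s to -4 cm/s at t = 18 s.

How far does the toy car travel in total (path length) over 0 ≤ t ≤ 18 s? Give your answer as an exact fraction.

1591/14 cm

Distance (not displacement) is the total path length: add the absolute areas under v-t.
0–4 s: |½(-7 + -10)(4)| = 34 cm
4–10 s: v = 0 at t = 7 s; triangle areas 15 + 15 = 30 cm
10–15 s: |½(10 + 3)(5)| = 32.5 cm
15–17 s: |½(3 + 10)(2)| = 13 cm
17–18 s: v = 0 at t = 124/7 s; triangle areas 25/7 + 4/7 = 29/7 cm
Total distance = 1591/14 cm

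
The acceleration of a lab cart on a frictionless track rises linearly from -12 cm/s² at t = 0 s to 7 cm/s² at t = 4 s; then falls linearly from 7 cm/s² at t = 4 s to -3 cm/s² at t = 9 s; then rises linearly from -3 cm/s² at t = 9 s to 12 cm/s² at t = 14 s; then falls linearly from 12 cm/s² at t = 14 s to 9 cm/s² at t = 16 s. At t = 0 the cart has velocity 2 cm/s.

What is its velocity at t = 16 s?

Δv equals the area under the a-t graph; then v = v₀ + Δv.
0–4 s: ½(-12 + 7)(4) = -10 cm/s
4–9 s: ½(7 + -3)(5) = 10 cm/s
9–14 s: ½(-3 + 12)(5) = 22.5 cm/s
14–16 s: ½(12 + 9)(2) = 21 cm/s
Δv = 43.5 cm/s, so v(16) = 2 + (43.5) = 45.5 cm/s.

45.5 cm/s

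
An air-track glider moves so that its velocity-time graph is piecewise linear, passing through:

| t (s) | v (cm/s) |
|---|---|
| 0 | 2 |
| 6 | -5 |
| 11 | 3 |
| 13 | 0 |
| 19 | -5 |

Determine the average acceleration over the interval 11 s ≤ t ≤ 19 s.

-1 cm/s²

Average acceleration = Δv/Δt = (-5 − 3)/(19 − 11) = -1 cm/s².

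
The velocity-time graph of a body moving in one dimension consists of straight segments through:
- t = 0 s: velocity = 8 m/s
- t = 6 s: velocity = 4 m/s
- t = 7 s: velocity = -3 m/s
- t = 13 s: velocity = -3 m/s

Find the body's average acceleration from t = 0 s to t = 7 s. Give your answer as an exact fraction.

-11/7 m/s²

Average acceleration = Δv/Δt = (-3 − 8)/(7 − 0) = -11/7 m/s².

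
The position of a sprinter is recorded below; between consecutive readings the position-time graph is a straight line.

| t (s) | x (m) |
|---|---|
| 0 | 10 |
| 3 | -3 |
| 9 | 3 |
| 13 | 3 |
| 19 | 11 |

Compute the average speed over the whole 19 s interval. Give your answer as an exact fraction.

27/19 m/s

Average speed = (total path length)/(elapsed time); on a piecewise-linear x-t graph the path length is Σ|Δx|.
0–3 s: |Δx| = |-3 − 10| = 13 m
3–9 s: |Δx| = |3 − -3| = 6 m
9–13 s: |Δx| = |3 − 3| = 0 m
13–19 s: |Δx| = |11 − 3| = 8 m
Total path = 27 m; average speed = 27/19 = 27/19 m/s.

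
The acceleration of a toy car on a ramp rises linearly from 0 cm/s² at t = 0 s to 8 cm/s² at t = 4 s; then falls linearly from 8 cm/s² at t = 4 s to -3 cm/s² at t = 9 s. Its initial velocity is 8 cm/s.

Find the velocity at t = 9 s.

36.5 cm/s

Δv equals the area under the a-t graph; then v = v₀ + Δv.
0–4 s: ½(0 + 8)(4) = 16 cm/s
4–9 s: ½(8 + -3)(5) = 12.5 cm/s
Δv = 28.5 cm/s, so v(9) = 8 + (28.5) = 36.5 cm/s.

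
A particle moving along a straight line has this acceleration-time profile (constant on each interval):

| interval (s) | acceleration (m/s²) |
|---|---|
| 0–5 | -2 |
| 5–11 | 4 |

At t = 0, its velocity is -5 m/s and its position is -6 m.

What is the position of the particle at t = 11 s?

-74 m

On each constant-a segment, Δv = aΔt and Δx = v₀Δt + ½aΔt²; chain segment to segment.
0–5 s: v starts -5 m/s; Δx = -5·5 + ½·-2·5² = -50 m; v ends -15 m/s.
5–11 s: v starts -15 m/s; Δx = -15·6 + ½·4·6² = -18 m; v ends 9 m/s.
x(11) = -6 + Σ Δx = -74 m.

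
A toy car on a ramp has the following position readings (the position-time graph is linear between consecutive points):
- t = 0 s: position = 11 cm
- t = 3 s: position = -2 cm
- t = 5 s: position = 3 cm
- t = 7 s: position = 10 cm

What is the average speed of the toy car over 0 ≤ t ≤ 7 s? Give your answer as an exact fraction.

25/7 cm/s

Average speed = (total path length)/(elapsed time); on a piecewise-linear x-t graph the path length is Σ|Δx|.
0–3 s: |Δx| = |-2 − 11| = 13 cm
3–5 s: |Δx| = |3 − -2| = 5 cm
5–7 s: |Δx| = |10 − 3| = 7 cm
Total path = 25 cm; average speed = 25/7 = 25/7 cm/s.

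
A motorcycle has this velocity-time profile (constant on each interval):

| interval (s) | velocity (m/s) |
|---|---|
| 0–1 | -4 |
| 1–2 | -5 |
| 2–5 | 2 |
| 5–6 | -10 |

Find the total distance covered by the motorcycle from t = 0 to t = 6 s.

Distance (not displacement) is the total path length: add the absolute areas under v-t.
0–1 s: |-4| × 1 = 4 m
1–2 s: |-5| × 1 = 5 m
2–5 s: |2| × 3 = 6 m
5–6 s: |-10| × 1 = 10 m
Total distance = 25 m

25 m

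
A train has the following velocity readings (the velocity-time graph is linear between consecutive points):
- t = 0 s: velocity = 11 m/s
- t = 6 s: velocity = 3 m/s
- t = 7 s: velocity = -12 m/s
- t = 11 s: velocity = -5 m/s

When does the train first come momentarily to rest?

v changes sign on 6–7 s (from 3 to -12); the graph is linear there, so v = 0 at t = 6 + (-3)·(7 − 6)/(-12 − 3) = 6.2 s.

t = 6.2 s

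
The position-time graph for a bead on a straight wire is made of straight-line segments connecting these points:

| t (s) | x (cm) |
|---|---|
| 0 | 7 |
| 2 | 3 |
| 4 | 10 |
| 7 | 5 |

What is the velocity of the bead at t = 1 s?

-2 cm/s

Velocity is the slope of the x-t graph on 0–2 s: (3 − 7)/(2 − 0) = -2 cm/s.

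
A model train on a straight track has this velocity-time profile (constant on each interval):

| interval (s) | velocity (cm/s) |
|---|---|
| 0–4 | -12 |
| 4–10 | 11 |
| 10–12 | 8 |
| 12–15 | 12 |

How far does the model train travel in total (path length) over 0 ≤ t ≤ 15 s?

166 cm

Distance (not displacement) is the total path length: add the absolute areas under v-t.
0–4 s: |-12| × 4 = 48 cm
4–10 s: |11| × 6 = 66 cm
10–12 s: |8| × 2 = 16 cm
12–15 s: |12| × 3 = 36 cm
Total distance = 166 cm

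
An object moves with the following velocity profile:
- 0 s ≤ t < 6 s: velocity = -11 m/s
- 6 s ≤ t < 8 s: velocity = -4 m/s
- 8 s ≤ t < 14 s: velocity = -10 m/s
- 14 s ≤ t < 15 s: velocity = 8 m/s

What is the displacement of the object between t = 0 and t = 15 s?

-126 m

Displacement is the signed area under the v-t curve.
0–6 s: -11 × 6 = -66 m
6–8 s: -4 × 2 = -8 m
8–14 s: -10 × 6 = -60 m
14–15 s: 8 × 1 = 8 m
Net displacement = -126 m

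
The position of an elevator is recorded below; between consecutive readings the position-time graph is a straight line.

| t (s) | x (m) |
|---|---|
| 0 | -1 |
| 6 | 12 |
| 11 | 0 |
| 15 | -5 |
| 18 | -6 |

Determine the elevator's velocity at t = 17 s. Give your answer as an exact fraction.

Velocity is the slope of the x-t graph on 15–18 s: (-6 − -5)/(18 − 15) = -1/3 m/s.

-1/3 m/s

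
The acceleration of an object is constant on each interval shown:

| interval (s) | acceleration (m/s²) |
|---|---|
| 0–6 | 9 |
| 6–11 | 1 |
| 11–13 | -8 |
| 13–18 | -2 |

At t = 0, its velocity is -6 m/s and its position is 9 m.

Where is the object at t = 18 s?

On each constant-a segment, Δv = aΔt and Δx = v₀Δt + ½aΔt²; chain segment to segment.
0–6 s: v starts -6 m/s; Δx = -6·6 + ½·9·6² = 126 m; v ends 48 m/s.
6–11 s: v starts 48 m/s; Δx = 48·5 + ½·1·5² = 252.5 m; v ends 53 m/s.
11–13 s: v starts 53 m/s; Δx = 53·2 + ½·-8·2² = 90 m; v ends 37 m/s.
13–18 s: v starts 37 m/s; Δx = 37·5 + ½·-2·5² = 160 m; v ends 27 m/s.
x(18) = 9 + Σ Δx = 637.5 m.

637.5 m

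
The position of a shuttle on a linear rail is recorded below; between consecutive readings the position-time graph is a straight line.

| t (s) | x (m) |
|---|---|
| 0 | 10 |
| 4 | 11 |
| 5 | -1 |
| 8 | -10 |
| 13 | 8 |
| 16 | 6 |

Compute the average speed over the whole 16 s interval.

Average speed = (total path length)/(elapsed time); on a piecewise-linear x-t graph the path length is Σ|Δx|.
0–4 s: |Δx| = |11 − 10| = 1 m
4–5 s: |Δx| = |-1 − 11| = 12 m
5–8 s: |Δx| = |-10 − -1| = 9 m
8–13 s: |Δx| = |8 − -10| = 18 m
13–16 s: |Δx| = |6 − 8| = 2 m
Total path = 42 m; average speed = 42/16 = 2.625 m/s.

2.625 m/s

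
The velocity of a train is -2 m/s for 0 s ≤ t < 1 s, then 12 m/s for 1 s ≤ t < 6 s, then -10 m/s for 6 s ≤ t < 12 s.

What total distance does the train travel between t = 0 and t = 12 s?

Total distance travelled is ∫|v| dt — sum the magnitudes of each area piece.
0–1 s: |-2| × 1 = 2 m
1–6 s: |12| × 5 = 60 m
6–12 s: |-10| × 6 = 60 m
Total distance = 122 m

122 m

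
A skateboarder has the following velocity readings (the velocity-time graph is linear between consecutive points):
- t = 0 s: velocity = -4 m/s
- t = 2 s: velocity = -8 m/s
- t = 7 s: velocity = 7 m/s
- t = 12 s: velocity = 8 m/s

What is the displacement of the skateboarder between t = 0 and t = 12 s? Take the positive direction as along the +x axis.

Net displacement equals the area under the velocity-time graph (areas below the axis count negative).
0–2 s: ½(-4 + -8)(2) = -12 m
2–7 s: ½(-8 + 7)(5) = -2.5 m
7–12 s: ½(7 + 8)(5) = 37.5 m
Net displacement = 23 m

23 m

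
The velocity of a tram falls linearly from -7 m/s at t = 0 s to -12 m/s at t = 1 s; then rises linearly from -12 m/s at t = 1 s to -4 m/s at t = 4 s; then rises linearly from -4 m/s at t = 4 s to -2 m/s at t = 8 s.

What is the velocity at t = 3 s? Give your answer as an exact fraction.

On 1–4 s the graph is linear from -12 to -4 m/s: v(3) = -12 + (-4 − -12)·(3 − 1)/(4 − 1) = -20/3 m/s.

-20/3 m/s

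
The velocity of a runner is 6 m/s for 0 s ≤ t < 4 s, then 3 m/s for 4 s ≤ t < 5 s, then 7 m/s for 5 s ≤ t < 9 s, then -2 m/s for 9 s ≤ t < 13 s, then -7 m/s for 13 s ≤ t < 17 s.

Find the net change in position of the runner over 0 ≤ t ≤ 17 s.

Displacement is the signed area under the v-t curve.
0–4 s: 6 × 4 = 24 m
4–5 s: 3 × 1 = 3 m
5–9 s: 7 × 4 = 28 m
9–13 s: -2 × 4 = -8 m
13–17 s: -7 × 4 = -28 m
Net displacement = 19 m

19 m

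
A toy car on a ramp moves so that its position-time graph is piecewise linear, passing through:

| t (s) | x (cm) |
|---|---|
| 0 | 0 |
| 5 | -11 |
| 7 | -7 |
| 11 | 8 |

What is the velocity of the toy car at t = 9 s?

Velocity is the slope of the x-t graph on 7–11 s: (8 − -7)/(11 − 7) = 3.75 cm/s.

3.75 cm/s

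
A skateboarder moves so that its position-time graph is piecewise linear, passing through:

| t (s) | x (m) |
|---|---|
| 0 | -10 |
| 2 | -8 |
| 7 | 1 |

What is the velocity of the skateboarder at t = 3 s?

1.8 m/s

Velocity is the slope of the x-t graph on 2–7 s: (1 − -8)/(7 − 2) = 1.8 m/s.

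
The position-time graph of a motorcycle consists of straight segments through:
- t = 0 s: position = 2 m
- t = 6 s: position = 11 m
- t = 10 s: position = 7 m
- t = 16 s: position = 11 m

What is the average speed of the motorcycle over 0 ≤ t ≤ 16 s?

Average speed = (total path length)/(elapsed time); on a piecewise-linear x-t graph the path length is Σ|Δx|.
0–6 s: |Δx| = |11 − 2| = 9 m
6–10 s: |Δx| = |7 − 11| = 4 m
10–16 s: |Δx| = |11 − 7| = 4 m
Total path = 17 m; average speed = 17/16 = 1.0625 m/s.

1.0625 m/s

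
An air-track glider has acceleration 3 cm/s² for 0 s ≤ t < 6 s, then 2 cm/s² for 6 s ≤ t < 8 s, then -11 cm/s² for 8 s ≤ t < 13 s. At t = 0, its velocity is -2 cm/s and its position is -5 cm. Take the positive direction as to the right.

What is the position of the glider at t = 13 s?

35.5 cm

On each constant-a segment, Δv = aΔt and Δx = v₀Δt + ½aΔt²; chain segment to segment.
0–6 s: v starts -2 cm/s; Δx = -2·6 + ½·3·6² = 42 cm; v ends 16 cm/s.
6–8 s: v starts 16 cm/s; Δx = 16·2 + ½·2·2² = 36 cm; v ends 20 cm/s.
8–13 s: v starts 20 cm/s; Δx = 20·5 + ½·-11·5² = -37.5 cm; v ends -35 cm/s.
x(13) = -5 + Σ Δx = 35.5 cm.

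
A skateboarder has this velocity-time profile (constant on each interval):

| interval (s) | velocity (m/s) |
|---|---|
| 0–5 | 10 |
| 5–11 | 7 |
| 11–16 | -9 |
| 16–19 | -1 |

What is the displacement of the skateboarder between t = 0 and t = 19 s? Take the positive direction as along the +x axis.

Displacement is the signed area under the v-t curve.
0–5 s: 10 × 5 = 50 m
5–11 s: 7 × 6 = 42 m
11–16 s: -9 × 5 = -45 m
16–19 s: -1 × 3 = -3 m
Net displacement = 44 m

44 m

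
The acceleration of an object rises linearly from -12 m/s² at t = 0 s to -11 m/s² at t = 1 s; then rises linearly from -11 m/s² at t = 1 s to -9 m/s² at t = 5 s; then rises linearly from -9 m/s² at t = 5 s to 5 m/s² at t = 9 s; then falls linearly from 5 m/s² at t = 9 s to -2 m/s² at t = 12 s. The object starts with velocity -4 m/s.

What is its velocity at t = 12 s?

Δv equals the area under the a-t graph; then v = v₀ + Δv.
0–1 s: ½(-12 + -11)(1) = -11.5 m/s
1–5 s: ½(-11 + -9)(4) = -40 m/s
5–9 s: ½(-9 + 5)(4) = -8 m/s
9–12 s: ½(5 + -2)(3) = 4.5 m/s
Δv = -55 m/s, so v(12) = -4 + (-55) = -59 m/s.

-59 m/s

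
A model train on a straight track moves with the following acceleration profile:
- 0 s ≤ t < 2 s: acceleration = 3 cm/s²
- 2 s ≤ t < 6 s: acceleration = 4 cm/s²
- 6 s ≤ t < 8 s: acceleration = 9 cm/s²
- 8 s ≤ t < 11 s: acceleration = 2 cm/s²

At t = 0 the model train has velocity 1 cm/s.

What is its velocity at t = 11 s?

47 cm/s

Δv equals the area under the a-t graph; then v = v₀ + Δv.
0–2 s: 3 × 2 = 6 cm/s
2–6 s: 4 × 4 = 16 cm/s
6–8 s: 9 × 2 = 18 cm/s
8–11 s: 2 × 3 = 6 cm/s
Δv = 46 cm/s, so v(11) = 1 + (46) = 47 cm/s.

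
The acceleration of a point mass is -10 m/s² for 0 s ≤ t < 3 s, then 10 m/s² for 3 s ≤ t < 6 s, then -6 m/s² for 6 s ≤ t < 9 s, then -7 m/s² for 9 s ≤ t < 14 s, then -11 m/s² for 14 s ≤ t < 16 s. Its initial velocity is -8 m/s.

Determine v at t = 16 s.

Δv equals the area under the a-t graph; then v = v₀ + Δv.
0–3 s: -10 × 3 = -30 m/s
3–6 s: 10 × 3 = 30 m/s
6–9 s: -6 × 3 = -18 m/s
9–14 s: -7 × 5 = -35 m/s
14–16 s: -11 × 2 = -22 m/s
Δv = -75 m/s, so v(16) = -8 + (-75) = -83 m/s.

-83 m/s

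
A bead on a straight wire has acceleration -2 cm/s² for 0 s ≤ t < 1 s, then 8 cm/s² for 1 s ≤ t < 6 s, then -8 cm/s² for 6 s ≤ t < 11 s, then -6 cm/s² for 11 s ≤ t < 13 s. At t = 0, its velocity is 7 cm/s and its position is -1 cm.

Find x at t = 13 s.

On each constant-a segment, Δv = aΔt and Δx = v₀Δt + ½aΔt²; chain segment to segment.
0–1 s: v starts 7 cm/s; Δx = 7·1 + ½·-2·1² = 6 cm; v ends 5 cm/s.
1–6 s: v starts 5 cm/s; Δx = 5·5 + ½·8·5² = 125 cm; v ends 45 cm/s.
6–11 s: v starts 45 cm/s; Δx = 45·5 + ½·-8·5² = 125 cm; v ends 5 cm/s.
11–13 s: v starts 5 cm/s; Δx = 5·2 + ½·-6·2² = -2 cm; v ends -7 cm/s.
x(13) = -1 + Σ Δx = 253 cm.

253 cm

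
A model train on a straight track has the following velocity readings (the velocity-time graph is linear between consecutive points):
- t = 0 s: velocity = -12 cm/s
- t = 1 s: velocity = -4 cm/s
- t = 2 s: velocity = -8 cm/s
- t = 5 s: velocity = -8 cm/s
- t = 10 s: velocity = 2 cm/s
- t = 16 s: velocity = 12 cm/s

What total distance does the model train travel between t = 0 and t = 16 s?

97 cm

Total distance travelled is ∫|v| dt — sum the magnitudes of each area piece.
0–1 s: |½(-12 + -4)(1)| = 8 cm
1–2 s: |½(-4 + -8)(1)| = 6 cm
2–5 s: |-8| × 3 = 24 cm
5–10 s: v = 0 at t = 9 s; triangle areas 16 + 1 = 17 cm
10–16 s: |½(2 + 12)(6)| = 42 cm
Total distance = 97 cm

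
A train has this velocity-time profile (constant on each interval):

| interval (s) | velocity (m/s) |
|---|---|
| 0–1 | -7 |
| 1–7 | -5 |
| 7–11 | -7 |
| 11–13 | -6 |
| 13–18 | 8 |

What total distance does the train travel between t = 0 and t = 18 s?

117 m

Distance (not displacement) is the total path length: add the absolute areas under v-t.
0–1 s: |-7| × 1 = 7 m
1–7 s: |-5| × 6 = 30 m
7–11 s: |-7| × 4 = 28 m
11–13 s: |-6| × 2 = 12 m
13–18 s: |8| × 5 = 40 m
Total distance = 117 m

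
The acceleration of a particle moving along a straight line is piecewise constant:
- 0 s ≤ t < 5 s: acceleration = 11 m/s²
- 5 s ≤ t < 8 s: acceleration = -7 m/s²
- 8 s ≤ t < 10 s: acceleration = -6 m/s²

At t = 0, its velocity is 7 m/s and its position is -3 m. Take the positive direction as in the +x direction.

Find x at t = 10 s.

394 m

On each constant-a segment, Δv = aΔt and Δx = v₀Δt + ½aΔt²; chain segment to segment.
0–5 s: v starts 7 m/s; Δx = 7·5 + ½·11·5² = 172.5 m; v ends 62 m/s.
5–8 s: v starts 62 m/s; Δx = 62·3 + ½·-7·3² = 154.5 m; v ends 41 m/s.
8–10 s: v starts 41 m/s; Δx = 41·2 + ½·-6·2² = 70 m; v ends 29 m/s.
x(10) = -3 + Σ Δx = 394 m.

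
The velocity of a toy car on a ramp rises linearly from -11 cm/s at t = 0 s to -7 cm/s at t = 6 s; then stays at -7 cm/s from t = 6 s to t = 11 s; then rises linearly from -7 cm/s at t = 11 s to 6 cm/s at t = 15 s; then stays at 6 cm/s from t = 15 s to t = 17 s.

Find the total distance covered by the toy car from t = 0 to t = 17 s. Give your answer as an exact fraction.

Distance (not displacement) is the total path length: add the absolute areas under v-t.
0–6 s: |½(-11 + -7)(6)| = 54 cm
6–11 s: |-7| × 5 = 35 cm
11–15 s: v = 0 at t = 171/13 s; triangle areas 98/13 + 72/13 = 170/13 cm
15–17 s: |6| × 2 = 12 cm
Total distance = 1483/13 cm

1483/13 cm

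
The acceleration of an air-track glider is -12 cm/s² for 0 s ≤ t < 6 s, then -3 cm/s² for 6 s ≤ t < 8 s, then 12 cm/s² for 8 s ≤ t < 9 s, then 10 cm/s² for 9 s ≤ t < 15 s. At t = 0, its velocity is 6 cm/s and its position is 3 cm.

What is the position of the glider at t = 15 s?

-561 cm

On each constant-a segment, Δv = aΔt and Δx = v₀Δt + ½aΔt²; chain segment to segment.
0–6 s: v starts 6 cm/s; Δx = 6·6 + ½·-12·6² = -180 cm; v ends -66 cm/s.
6–8 s: v starts -66 cm/s; Δx = -66·2 + ½·-3·2² = -138 cm; v ends -72 cm/s.
8–9 s: v starts -72 cm/s; Δx = -72·1 + ½·12·1² = -66 cm; v ends -60 cm/s.
9–15 s: v starts -60 cm/s; Δx = -60·6 + ½·10·6² = -180 cm; v ends 0 cm/s.
x(15) = 3 + Σ Δx = -561 cm.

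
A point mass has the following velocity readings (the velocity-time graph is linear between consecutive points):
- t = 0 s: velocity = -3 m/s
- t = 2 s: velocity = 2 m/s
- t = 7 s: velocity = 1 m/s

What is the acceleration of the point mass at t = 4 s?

Acceleration is the slope of the v-t graph on 2–7 s: (1 − 2)/(7 − 2) = -0.2 m/s².

-0.2 m/s²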